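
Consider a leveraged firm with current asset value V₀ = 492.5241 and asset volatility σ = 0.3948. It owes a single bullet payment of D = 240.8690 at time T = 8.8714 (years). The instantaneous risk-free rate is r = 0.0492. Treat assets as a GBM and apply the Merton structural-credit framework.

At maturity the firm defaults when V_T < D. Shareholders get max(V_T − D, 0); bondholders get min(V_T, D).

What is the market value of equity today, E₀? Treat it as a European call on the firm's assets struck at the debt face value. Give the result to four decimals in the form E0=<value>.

E0=362.1610

d₁ = [ln(V₀/D) + (r + σ²/2)T] / (σ√T)
   = [ln(492.5241/240.8690) + (0.0492 + 0.5·0.3948²)·8.8714] / (0.3948·√8.8714)
   = [0.715290 + 1.127852] / 1.175908 = 1.567421
d₂ = d₁ − σ√T = 1.567421 − 1.175908 = 0.391513
N(d₁) = 0.941492,  N(d₂) = 0.652291,  e^(−rT) = 0.646312
E₀ = V₀·N(d₁) − D·e^(−rT)·N(d₂)
   = 492.5241·0.941492 − 240.8690·0.646312·0.652291 = 362.161009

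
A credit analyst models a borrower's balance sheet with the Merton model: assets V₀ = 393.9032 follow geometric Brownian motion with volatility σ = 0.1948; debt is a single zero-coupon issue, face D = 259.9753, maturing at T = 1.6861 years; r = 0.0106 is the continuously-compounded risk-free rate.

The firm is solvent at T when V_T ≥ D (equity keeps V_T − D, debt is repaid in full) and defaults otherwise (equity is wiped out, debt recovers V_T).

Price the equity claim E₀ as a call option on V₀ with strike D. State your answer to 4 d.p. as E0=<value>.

E0=139.9446

d₁ = [ln(V₀/D) + (r + σ²/2)T] / (σ√T)
   = [ln(393.9032/259.9753) + (0.0106 + 0.5·0.1948²)·1.6861] / (0.1948·√1.6861)
   = [0.415519 + 0.049864] / 0.252948 = 1.839837
d₂ = d₁ − σ√T = 1.839837 − 0.252948 = 1.586890
N(d₁) = 0.967104,  N(d₂) = 0.943731,  e^(−rT) = 0.982286
E₀ = V₀·N(d₁) − D·e^(−rT)·N(d₂)
   = 393.9032·0.967104 − 259.9753·0.982286·0.943731 = 139.944584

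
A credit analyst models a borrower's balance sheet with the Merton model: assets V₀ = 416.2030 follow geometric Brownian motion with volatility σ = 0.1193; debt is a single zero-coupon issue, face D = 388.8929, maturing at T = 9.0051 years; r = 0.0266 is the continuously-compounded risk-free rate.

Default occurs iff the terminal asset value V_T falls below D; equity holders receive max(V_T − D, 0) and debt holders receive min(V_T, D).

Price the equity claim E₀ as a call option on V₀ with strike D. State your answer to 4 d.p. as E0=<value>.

E0=123.8476

d₁ = [ln(V₀/D) + (r + σ²/2)T] / (σ√T)
   = [ln(416.2030/388.8929) + (0.0266 + 0.5·0.1193²)·9.0051] / (0.1193·√9.0051)
   = [0.067869 + 0.303618] / 0.358001 = 1.037670
d₂ = d₁ − σ√T = 1.037670 − 0.358001 = 0.679669
N(d₁) = 0.850288,  N(d₂) = 0.751643,  e^(−rT) = 0.786993
E₀ = V₀·N(d₁) − D·e^(−rT)·N(d₂)
   = 416.2030·0.850288 − 388.8929·0.786993·0.751643 = 123.847620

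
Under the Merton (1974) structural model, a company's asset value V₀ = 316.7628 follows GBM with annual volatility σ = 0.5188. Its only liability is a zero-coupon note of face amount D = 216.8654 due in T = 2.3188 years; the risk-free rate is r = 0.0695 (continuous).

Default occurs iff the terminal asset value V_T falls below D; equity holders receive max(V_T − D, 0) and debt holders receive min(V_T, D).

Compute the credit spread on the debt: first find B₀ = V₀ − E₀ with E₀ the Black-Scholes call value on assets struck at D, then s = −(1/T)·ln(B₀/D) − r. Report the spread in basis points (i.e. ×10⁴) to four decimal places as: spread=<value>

spread=678.3095

d₁ = [ln(V₀/D) + (r + σ²/2)T] / (σ√T)
   = [ln(316.7628/216.8654) + (0.0695 + 0.5·0.5188²)·2.3188] / (0.5188·√2.3188)
   = [0.378876 + 0.473213] / 0.790008 = 1.078583
d₂ = d₁ − σ√T = 1.078583 − 0.790008 = 0.288575
N(d₁) = 0.859613,  N(d₂) = 0.613547,  e^(−rT) = 0.851159
E₀ = V₀·N(d₁) − D·e^(−rT)·N(d₂)
   = 316.7628·0.859613 − 216.8654·0.851159·0.613547 = 159.040817
B₀ = V₀ − E₀ = 316.7628 − 159.040817 = 157.721983
spread = −(1/T)·ln(B₀/D) − r = −(1/2.3188)·ln(157.721983/216.8654) − 0.0695 = 0.06783095
in basis points: 0.06783095 × 10⁴ = 678.3095 bp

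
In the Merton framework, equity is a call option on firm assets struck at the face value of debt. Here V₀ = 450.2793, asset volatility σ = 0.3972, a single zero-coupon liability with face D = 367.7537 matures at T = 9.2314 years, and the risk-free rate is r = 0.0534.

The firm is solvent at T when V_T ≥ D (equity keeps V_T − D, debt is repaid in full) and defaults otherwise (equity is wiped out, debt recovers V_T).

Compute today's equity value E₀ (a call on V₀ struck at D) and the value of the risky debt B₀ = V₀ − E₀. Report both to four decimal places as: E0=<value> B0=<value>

d₁ = [ln(V₀/D) + (r + σ²/2)T] / (σ√T)
   = [ln(450.2793/367.7537) + (0.0534 + 0.5·0.3972²)·9.2314] / (0.3972·√9.2314)
   = [0.202455 + 1.221166] / 1.206821 = 1.179645
d₂ = d₁ − σ√T = 1.179645 − 1.206821 = -0.027177
N(d₁) = 0.880929,  N(d₂) = 0.489159,  e^(−rT) = 0.610818
E₀ = V₀·N(d₁) − D·e^(−rT)·N(d₂)
   = 450.2793·0.880929 − 367.7537·0.610818·0.489159 = 286.784097
B₀ = V₀ − E₀ = 450.2793 − 286.784097 = 163.495203

E0=286.7841 B0=163.4952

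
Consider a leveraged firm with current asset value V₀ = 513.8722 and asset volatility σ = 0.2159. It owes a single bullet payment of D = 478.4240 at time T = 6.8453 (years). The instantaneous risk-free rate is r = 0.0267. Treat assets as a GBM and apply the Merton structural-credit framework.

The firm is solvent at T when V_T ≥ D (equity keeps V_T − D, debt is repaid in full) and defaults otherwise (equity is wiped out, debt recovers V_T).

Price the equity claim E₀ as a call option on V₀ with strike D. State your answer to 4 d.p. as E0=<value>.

d₁ = [ln(V₀/D) + (r + σ²/2)T] / (σ√T)
   = [ln(513.8722/478.4240) + (0.0267 + 0.5·0.2159²)·6.8453] / (0.2159·√6.8453)
   = [0.071477 + 0.342309] / 0.564870 = 0.732533
d₂ = d₁ − σ√T = 0.732533 − 0.564870 = 0.167662
N(d₁) = 0.768078,  N(d₂) = 0.566575,  e^(−rT) = 0.832960
E₀ = V₀·N(d₁) − D·e^(−rT)·N(d₂)
   = 513.8722·0.768078 − 478.4240·0.832960·0.566575 = 168.909134

E0=168.9091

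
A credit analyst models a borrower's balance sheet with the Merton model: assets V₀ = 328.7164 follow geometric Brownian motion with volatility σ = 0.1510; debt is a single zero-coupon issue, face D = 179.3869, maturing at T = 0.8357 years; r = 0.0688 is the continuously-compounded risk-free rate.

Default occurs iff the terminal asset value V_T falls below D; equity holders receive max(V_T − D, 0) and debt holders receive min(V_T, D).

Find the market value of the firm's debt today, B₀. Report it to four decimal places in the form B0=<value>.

d₁ = [ln(V₀/D) + (r + σ²/2)T] / (σ√T)
   = [ln(328.7164/179.3869) + (0.0688 + 0.5·0.1510²)·0.8357] / (0.1510·√0.8357)
   = [0.605650 + 0.067024] / 0.138039 = 4.873068
d₂ = d₁ − σ√T = 4.873068 − 0.138039 = 4.735029
N(d₁) = 0.999999,  N(d₂) = 0.999999,  e^(−rT) = 0.944126
E₀ = V₀·N(d₁) − D·e^(−rT)·N(d₂)
   = 328.7164·0.999999 − 179.3869·0.944126·0.999999 = 159.352655
B₀ = V₀ − E₀ = 328.7164 − 159.352655 = 169.363745

B0=169.3637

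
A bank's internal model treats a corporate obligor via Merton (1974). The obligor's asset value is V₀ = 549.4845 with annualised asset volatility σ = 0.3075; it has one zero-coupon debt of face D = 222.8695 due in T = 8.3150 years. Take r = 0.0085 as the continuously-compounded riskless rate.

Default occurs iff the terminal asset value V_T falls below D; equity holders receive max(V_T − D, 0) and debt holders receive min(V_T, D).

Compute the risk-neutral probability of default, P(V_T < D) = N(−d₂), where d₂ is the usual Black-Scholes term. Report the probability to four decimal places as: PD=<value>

d₁ = [ln(V₀/D) + (r + σ²/2)T] / (σ√T)
   = [ln(549.4845/222.8695) + (0.0085 + 0.5·0.3075²)·8.3150] / (0.3075·√8.3150)
   = [0.902394 + 0.463795] / 0.886699 = 1.540759
d₂ = d₁ − σ√T = 1.540759 − 0.886699 = 0.654060
risk-neutral PD = N(−d₂) = N(-0.654060) = 0.256537

PD=0.2565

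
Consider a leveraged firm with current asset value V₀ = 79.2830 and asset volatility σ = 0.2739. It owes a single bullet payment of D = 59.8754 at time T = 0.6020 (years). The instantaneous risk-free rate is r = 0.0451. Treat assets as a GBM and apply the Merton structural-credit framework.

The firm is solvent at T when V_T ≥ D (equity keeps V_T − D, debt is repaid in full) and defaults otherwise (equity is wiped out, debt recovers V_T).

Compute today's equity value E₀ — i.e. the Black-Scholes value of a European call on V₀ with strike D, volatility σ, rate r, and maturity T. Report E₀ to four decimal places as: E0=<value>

d₁ = [ln(V₀/D) + (r + σ²/2)T] / (σ√T)
   = [ln(79.2830/59.8754) + (0.0451 + 0.5·0.2739²)·0.6020] / (0.2739·√0.6020)
   = [0.280758 + 0.049732] / 0.212515 = 1.555133
d₂ = d₁ − σ√T = 1.555133 − 0.212515 = 1.342617
N(d₁) = 0.940043,  N(d₂) = 0.910302,  e^(−rT) = 0.973215
E₀ = V₀·N(d₁) − D·e^(−rT)·N(d₂)
   = 79.2830·0.940043 − 59.8754·0.973215·0.910302 = 21.484617

E0=21.4846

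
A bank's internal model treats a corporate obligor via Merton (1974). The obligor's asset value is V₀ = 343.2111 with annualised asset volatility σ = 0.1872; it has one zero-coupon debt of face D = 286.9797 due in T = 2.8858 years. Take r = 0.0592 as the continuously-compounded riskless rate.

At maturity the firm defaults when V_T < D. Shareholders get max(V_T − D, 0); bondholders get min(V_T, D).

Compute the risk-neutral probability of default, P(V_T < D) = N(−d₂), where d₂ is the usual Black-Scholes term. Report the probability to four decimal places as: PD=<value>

d₁ = [ln(V₀/D) + (r + σ²/2)T] / (σ√T)
   = [ln(343.2111/286.9797) + (0.0592 + 0.5·0.1872²)·2.8858] / (0.1872·√2.8858)
   = [0.178934 + 0.221404] / 0.318009 = 1.258891
d₂ = d₁ − σ√T = 1.258891 − 0.318009 = 0.940883
risk-neutral PD = N(−d₂) = N(-0.940883) = 0.173383

PD=0.1734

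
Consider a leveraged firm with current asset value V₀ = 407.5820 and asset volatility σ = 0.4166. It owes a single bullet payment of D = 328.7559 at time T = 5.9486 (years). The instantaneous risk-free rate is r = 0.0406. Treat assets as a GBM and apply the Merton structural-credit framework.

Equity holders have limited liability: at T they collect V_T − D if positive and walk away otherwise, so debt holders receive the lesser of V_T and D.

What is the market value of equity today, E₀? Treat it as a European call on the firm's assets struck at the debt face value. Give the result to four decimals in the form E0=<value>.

E0=215.5585

d₁ = [ln(V₀/D) + (r + σ²/2)T] / (σ√T)
   = [ln(407.5820/328.7559) + (0.0406 + 0.5·0.4166²)·5.9486] / (0.4166·√5.9486)
   = [0.214927 + 0.757719] / 1.016077 = 0.957256
d₂ = d₁ − σ√T = 0.957256 − 1.016077 = -0.058821
N(d₁) = 0.830781,  N(d₂) = 0.476547,  e^(−rT) = 0.785438
E₀ = V₀·N(d₁) − D·e^(−rT)·N(d₂)
   = 407.5820·0.830781 − 328.7559·0.785438·0.476547 = 215.558499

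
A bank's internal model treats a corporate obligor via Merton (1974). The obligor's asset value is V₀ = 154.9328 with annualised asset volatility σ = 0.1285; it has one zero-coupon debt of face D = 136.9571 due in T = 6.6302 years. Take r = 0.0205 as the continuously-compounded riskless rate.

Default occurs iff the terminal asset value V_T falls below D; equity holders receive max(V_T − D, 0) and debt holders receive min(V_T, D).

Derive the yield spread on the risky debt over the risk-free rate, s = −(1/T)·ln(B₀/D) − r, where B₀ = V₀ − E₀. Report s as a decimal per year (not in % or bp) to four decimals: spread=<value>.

d₁ = [ln(V₀/D) + (r + σ²/2)T] / (σ√T)
   = [ln(154.9328/136.9571) + (0.0205 + 0.5·0.1285²)·6.6302] / (0.1285·√6.6302)
   = [0.123324 + 0.190659] / 0.330877 = 0.948941
d₂ = d₁ − σ√T = 0.948941 − 0.330877 = 0.618064
N(d₁) = 0.828675,  N(d₂) = 0.731733,  e^(−rT) = 0.872913
E₀ = V₀·N(d₁) − D·e^(−rT)·N(d₂)
   = 154.9328·0.828675 − 136.9571·0.872913·0.731733 = 40.908935
B₀ = V₀ − E₀ = 154.9328 − 40.908935 = 114.023865
spread = −(1/T)·ln(B₀/D) − r = −(1/6.6302)·ln(114.023865/136.9571) − 0.0205 = 0.00714019

spread=0.0071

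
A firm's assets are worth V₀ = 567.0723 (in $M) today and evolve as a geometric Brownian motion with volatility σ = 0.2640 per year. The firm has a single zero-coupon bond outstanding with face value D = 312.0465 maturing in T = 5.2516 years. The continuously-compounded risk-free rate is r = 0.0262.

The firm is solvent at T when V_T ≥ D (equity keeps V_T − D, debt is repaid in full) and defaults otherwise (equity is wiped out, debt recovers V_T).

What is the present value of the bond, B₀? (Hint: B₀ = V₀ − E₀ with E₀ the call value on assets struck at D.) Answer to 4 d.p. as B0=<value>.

B0=259.3979

d₁ = [ln(V₀/D) + (r + σ²/2)T] / (σ√T)
   = [ln(567.0723/312.0465) + (0.0262 + 0.5·0.2640²)·5.2516] / (0.2640·√5.2516)
   = [0.597335 + 0.320600] / 0.604992 = 1.517266
d₂ = d₁ − σ√T = 1.517266 − 0.604992 = 0.912274
N(d₁) = 0.935400,  N(d₂) = 0.819188,  e^(−rT) = 0.871454
E₀ = V₀·N(d₁) − D·e^(−rT)·N(d₂)
   = 567.0723·0.935400 − 312.0465·0.871454·0.819188 = 307.674368
B₀ = V₀ − E₀ = 567.0723 − 307.674368 = 259.397932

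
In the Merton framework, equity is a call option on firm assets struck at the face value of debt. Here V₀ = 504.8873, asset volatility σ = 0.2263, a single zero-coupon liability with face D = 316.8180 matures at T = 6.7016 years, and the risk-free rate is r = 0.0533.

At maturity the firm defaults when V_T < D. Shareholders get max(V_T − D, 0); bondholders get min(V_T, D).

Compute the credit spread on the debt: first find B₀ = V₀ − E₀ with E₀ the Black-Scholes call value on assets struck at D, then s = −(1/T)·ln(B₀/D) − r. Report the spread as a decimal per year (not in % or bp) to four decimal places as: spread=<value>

d₁ = [ln(V₀/D) + (r + σ²/2)T] / (σ√T)
   = [ln(504.8873/316.8180) + (0.0533 + 0.5·0.2263²)·6.7016] / (0.2263·√6.7016)
   = [0.466008 + 0.528795] / 0.585833 = 1.698100
d₂ = d₁ − σ√T = 1.698100 − 0.585833 = 1.112267
N(d₁) = 0.955256,  N(d₂) = 0.866988,  e^(−rT) = 0.699636
E₀ = V₀·N(d₁) − D·e^(−rT)·N(d₂)
   = 504.8873·0.955256 − 316.8180·0.699636·0.866988 = 290.122165
B₀ = V₀ − E₀ = 504.8873 − 290.122165 = 214.765135
spread = −(1/T)·ln(B₀/D) − r = −(1/6.7016)·ln(214.765135/316.8180) − 0.0533 = 0.00471338

spread=0.0047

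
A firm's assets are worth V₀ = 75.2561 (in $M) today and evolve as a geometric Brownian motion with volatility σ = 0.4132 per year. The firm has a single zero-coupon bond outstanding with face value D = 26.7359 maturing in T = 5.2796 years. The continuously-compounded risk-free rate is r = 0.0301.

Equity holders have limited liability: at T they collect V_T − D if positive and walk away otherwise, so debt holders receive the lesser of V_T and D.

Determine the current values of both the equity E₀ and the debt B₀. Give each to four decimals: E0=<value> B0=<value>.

E0=54.2630 B0=20.9931

d₁ = [ln(V₀/D) + (r + σ²/2)T] / (σ√T)
   = [ln(75.2561/26.7359) + (0.0301 + 0.5·0.4132²)·5.2796] / (0.4132·√5.2796)
   = [1.034890 + 0.609620] / 0.949425 = 1.732111
d₂ = d₁ − σ√T = 1.732111 − 0.949425 = 0.782685
N(d₁) = 0.958373,  N(d₂) = 0.783094,  e^(−rT) = 0.853068
E₀ = V₀·N(d₁) − D·e^(−rT)·N(d₂)
   = 75.2561·0.958373 − 26.7359·0.853068·0.783094 = 54.262969
B₀ = V₀ − E₀ = 75.2561 − 54.262969 = 20.993131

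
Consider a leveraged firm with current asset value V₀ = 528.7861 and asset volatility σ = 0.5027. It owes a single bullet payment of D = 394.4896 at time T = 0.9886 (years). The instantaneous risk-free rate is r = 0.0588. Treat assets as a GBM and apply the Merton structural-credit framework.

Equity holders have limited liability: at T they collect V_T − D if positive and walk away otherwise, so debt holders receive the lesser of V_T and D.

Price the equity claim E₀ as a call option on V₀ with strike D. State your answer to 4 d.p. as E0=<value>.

d₁ = [ln(V₀/D) + (r + σ²/2)T] / (σ√T)
   = [ln(528.7861/394.4896) + (0.0588 + 0.5·0.5027²)·0.9886] / (0.5027·√0.9886)
   = [0.292991 + 0.183043] / 0.499826 = 0.952399
d₂ = d₁ − σ√T = 0.952399 − 0.499826 = 0.452573
N(d₁) = 0.829553,  N(d₂) = 0.674572,  e^(−rT) = 0.943528
E₀ = V₀·N(d₁) − D·e^(−rT)·N(d₂)
   = 528.7861·0.829553 − 394.4896·0.943528·0.674572 = 187.572347

E0=187.5723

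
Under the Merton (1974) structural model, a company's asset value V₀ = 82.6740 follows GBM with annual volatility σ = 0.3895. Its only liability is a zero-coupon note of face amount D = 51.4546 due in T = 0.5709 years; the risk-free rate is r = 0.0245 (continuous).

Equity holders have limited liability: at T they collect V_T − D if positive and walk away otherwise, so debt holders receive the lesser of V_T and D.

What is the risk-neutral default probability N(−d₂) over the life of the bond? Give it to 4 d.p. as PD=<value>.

PD=0.0653

d₁ = [ln(V₀/D) + (r + σ²/2)T] / (σ√T)
   = [ln(82.6740/51.4546) + (0.0245 + 0.5·0.3895²)·0.5709] / (0.3895·√0.5709)
   = [0.474205 + 0.057293] / 0.294298 = 1.805985
d₂ = d₁ − σ√T = 1.805985 − 0.294298 = 1.511687
risk-neutral PD = N(−d₂) = N(-1.511687) = 0.065307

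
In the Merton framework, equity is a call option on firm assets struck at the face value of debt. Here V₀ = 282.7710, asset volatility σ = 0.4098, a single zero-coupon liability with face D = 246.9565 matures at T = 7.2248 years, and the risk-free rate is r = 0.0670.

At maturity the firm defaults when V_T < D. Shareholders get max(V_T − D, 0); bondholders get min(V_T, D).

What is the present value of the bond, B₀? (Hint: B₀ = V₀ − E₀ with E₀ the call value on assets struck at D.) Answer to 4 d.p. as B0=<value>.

d₁ = [ln(V₀/D) + (r + σ²/2)T] / (σ√T)
   = [ln(282.7710/246.9565) + (0.0670 + 0.5·0.4098²)·7.2248] / (0.4098·√7.2248)
   = [0.135425 + 1.090714] / 1.101501 = 1.113153
d₂ = d₁ − σ√T = 1.113153 − 1.101501 = 0.011652
N(d₁) = 0.867179,  N(d₂) = 0.504648,  e^(−rT) = 0.616275
E₀ = V₀·N(d₁) − D·e^(−rT)·N(d₂)
   = 282.7710·0.867179 − 246.9565·0.616275·0.504648 = 168.408928
B₀ = V₀ − E₀ = 282.7710 − 168.408928 = 114.362072

B0=114.3621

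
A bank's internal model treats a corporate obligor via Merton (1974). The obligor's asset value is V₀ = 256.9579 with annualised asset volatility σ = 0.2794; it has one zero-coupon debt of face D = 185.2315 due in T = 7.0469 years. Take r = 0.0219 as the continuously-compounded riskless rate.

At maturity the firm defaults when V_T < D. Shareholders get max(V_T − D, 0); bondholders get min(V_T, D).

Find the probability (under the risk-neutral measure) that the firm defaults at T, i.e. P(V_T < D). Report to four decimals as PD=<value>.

d₁ = [ln(V₀/D) + (r + σ²/2)T] / (σ√T)
   = [ln(256.9579/185.2315) + (0.0219 + 0.5·0.2794²)·7.0469] / (0.2794·√7.0469)
   = [0.327306 + 0.429383] / 0.741695 = 1.020215
d₂ = d₁ − σ√T = 1.020215 − 0.741695 = 0.278520
risk-neutral PD = N(−d₂) = N(-0.278520) = 0.390307

PD=0.3903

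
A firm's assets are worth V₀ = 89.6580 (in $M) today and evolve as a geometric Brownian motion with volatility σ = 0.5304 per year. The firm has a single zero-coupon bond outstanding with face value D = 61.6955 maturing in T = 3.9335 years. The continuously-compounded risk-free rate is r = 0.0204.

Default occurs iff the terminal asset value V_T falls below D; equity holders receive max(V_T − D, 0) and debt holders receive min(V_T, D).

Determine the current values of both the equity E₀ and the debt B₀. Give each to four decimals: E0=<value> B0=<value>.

E0=48.1647 B0=41.4933

d₁ = [ln(V₀/D) + (r + σ²/2)T] / (σ√T)
   = [ln(89.6580/61.6955) + (0.0204 + 0.5·0.5304²)·3.9335] / (0.5304·√3.9335)
   = [0.373791 + 0.633538] / 1.051945 = 0.957587
d₂ = d₁ − σ√T = 0.957587 − 1.051945 = -0.094358
N(d₁) = 0.830865,  N(d₂) = 0.462412,  e^(−rT) = 0.922892
E₀ = V₀·N(d₁) − D·e^(−rT)·N(d₂)
   = 89.6580·0.830865 − 61.6955·0.922892·0.462412 = 48.164691
B₀ = V₀ − E₀ = 89.6580 − 48.164691 = 41.493309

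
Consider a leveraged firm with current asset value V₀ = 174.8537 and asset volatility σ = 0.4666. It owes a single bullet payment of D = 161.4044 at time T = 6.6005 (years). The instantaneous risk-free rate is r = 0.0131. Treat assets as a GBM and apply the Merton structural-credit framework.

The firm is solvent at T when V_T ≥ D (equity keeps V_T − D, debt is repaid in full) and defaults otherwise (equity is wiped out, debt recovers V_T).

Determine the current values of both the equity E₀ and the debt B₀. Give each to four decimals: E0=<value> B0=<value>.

d₁ = [ln(V₀/D) + (r + σ²/2)T] / (σ√T)
   = [ln(174.8537/161.4044) + (0.0131 + 0.5·0.4666²)·6.6005] / (0.4666·√6.6005)
   = [0.080037 + 0.804982] / 1.198763 = 0.738277
d₂ = d₁ − σ√T = 0.738277 − 1.198763 = -0.460485
N(d₁) = 0.769827,  N(d₂) = 0.322584,  e^(−rT) = 0.917166
E₀ = V₀·N(d₁) − D·e^(−rT)·N(d₂)
   = 174.8537·0.769827 − 161.4044·0.917166·0.322584 = 86.853490
B₀ = V₀ − E₀ = 174.8537 − 86.853490 = 88.000210

E0=86.8535 B0=88.0002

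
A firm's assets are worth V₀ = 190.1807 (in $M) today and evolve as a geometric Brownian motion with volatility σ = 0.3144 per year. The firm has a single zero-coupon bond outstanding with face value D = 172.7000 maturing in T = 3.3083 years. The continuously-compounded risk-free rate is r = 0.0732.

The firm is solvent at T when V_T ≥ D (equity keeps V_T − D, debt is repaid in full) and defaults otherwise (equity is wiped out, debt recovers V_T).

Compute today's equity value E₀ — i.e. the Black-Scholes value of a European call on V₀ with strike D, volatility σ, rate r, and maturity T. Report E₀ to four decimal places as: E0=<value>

d₁ = [ln(V₀/D) + (r + σ²/2)T] / (σ√T)
   = [ln(190.1807/172.7000) + (0.0732 + 0.5·0.3144²)·3.3083] / (0.3144·√3.3083)
   = [0.096419 + 0.405676] / 0.571854 = 0.878012
d₂ = d₁ − σ√T = 0.878012 − 0.571854 = 0.306158
N(d₁) = 0.810031,  N(d₂) = 0.620258,  e^(−rT) = 0.784925
E₀ = V₀·N(d₁) − D·e^(−rT)·N(d₂)
   = 190.1807·0.810031 − 172.7000·0.784925·0.620258 = 69.972354

E0=69.9724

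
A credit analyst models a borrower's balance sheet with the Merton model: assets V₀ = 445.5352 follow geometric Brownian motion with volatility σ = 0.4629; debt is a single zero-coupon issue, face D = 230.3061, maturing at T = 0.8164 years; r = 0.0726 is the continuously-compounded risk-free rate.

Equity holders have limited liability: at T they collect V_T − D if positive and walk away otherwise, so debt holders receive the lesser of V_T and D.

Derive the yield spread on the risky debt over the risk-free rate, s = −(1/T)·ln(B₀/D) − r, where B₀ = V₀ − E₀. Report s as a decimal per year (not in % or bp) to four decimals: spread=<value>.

d₁ = [ln(V₀/D) + (r + σ²/2)T] / (σ√T)
   = [ln(445.5352/230.3061) + (0.0726 + 0.5·0.4629²)·0.8164] / (0.4629·√0.8164)
   = [0.659867 + 0.146738] / 0.418253 = 1.928512
d₂ = d₁ − σ√T = 1.928512 − 0.418253 = 1.510259
N(d₁) = 0.973104,  N(d₂) = 0.934511,  e^(−rT) = 0.942452
E₀ = V₀·N(d₁) − D·e^(−rT)·N(d₂)
   = 445.5352·0.973104 − 230.3061·0.942452·0.934511 = 230.714296
B₀ = V₀ − E₀ = 445.5352 − 230.714296 = 214.820904
spread = −(1/T)·ln(B₀/D) − r = −(1/0.8164)·ln(214.820904/230.3061) − 0.0726 = 0.01265798

spread=0.0127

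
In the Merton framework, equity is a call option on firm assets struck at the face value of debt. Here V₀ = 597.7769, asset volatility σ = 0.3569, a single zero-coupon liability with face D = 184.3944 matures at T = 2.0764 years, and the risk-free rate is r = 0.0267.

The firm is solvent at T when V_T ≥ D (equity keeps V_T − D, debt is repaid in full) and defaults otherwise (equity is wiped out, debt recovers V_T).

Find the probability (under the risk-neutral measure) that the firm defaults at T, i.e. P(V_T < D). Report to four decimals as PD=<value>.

PD=0.0163

d₁ = [ln(V₀/D) + (r + σ²/2)T] / (σ√T)
   = [ln(597.7769/184.3944) + (0.0267 + 0.5·0.3569²)·2.0764] / (0.3569·√2.0764)
   = [1.176141 + 0.187683] / 0.514283 = 2.651895
d₂ = d₁ − σ√T = 2.651895 − 0.514283 = 2.137612
risk-neutral PD = N(−d₂) = N(-2.137612) = 0.016274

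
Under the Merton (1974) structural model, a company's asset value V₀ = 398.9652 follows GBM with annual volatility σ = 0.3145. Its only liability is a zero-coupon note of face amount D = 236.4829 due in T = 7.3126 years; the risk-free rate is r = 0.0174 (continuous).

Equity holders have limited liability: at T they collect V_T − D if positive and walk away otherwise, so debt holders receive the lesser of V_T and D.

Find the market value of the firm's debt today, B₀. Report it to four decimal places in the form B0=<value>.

d₁ = [ln(V₀/D) + (r + σ²/2)T] / (σ√T)
   = [ln(398.9652/236.4829) + (0.0174 + 0.5·0.3145²)·7.3126] / (0.3145·√7.3126)
   = [0.522998 + 0.488885] / 0.850465 = 1.189799
d₂ = d₁ − σ√T = 1.189799 − 0.850465 = 0.339334
N(d₁) = 0.882937,  N(d₂) = 0.632821,  e^(−rT) = 0.880523
E₀ = V₀·N(d₁) − D·e^(−rT)·N(d₂)
   = 398.9652·0.882937 − 236.4829·0.880523·0.632821 = 220.489837
B₀ = V₀ − E₀ = 398.9652 − 220.489837 = 178.475363

B0=178.4754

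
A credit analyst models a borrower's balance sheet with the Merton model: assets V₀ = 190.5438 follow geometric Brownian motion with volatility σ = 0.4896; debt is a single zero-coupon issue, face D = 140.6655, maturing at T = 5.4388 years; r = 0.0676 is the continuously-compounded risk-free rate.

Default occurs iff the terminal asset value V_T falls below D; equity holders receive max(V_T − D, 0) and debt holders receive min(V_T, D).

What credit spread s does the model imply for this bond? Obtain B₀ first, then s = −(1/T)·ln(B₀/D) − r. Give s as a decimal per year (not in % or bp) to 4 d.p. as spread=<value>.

spread=0.0534

d₁ = [ln(V₀/D) + (r + σ²/2)T] / (σ√T)
   = [ln(190.5438/140.6655) + (0.0676 + 0.5·0.4896²)·5.4388] / (0.4896·√5.4388)
   = [0.303497 + 1.019525] / 1.141808 = 1.158709
d₂ = d₁ − σ√T = 1.158709 − 1.141808 = 0.016901
N(d₁) = 0.876713,  N(d₂) = 0.506742,  e^(−rT) = 0.692351
E₀ = V₀·N(d₁) − D·e^(−rT)·N(d₂)
   = 190.5438·0.876713 − 140.6655·0.692351·0.506742 = 117.700595
B₀ = V₀ − E₀ = 190.5438 − 117.700595 = 72.843205
spread = −(1/T)·ln(B₀/D) − r = −(1/5.4388)·ln(72.843205/140.6655) − 0.0676 = 0.05339645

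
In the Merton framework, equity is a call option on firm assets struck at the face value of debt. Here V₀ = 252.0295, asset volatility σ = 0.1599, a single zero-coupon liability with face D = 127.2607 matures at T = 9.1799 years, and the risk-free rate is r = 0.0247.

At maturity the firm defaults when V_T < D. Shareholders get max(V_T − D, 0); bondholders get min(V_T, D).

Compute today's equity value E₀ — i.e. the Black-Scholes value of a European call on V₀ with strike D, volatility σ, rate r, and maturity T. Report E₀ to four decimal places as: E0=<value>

E0=151.4720

d₁ = [ln(V₀/D) + (r + σ²/2)T] / (σ√T)
   = [ln(252.0295/127.2607) + (0.0247 + 0.5·0.1599²)·9.1799] / (0.1599·√9.1799)
   = [0.683308 + 0.344099] / 0.484471 = 2.120681
d₂ = d₁ − σ√T = 2.120681 − 0.484471 = 1.636211
N(d₁) = 0.983026,  N(d₂) = 0.949102,  e^(−rT) = 0.797125
E₀ = V₀·N(d₁) − D·e^(−rT)·N(d₂)
   = 252.0295·0.983026 − 127.2607·0.797125·0.949102 = 151.471967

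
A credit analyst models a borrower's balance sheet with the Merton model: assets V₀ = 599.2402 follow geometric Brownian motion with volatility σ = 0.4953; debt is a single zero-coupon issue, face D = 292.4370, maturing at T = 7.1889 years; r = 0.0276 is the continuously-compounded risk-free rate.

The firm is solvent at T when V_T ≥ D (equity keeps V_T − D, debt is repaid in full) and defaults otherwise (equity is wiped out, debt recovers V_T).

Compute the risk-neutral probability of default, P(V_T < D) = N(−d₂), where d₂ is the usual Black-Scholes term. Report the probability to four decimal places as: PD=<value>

PD=0.4898

d₁ = [ln(V₀/D) + (r + σ²/2)T] / (σ√T)
   = [ln(599.2402/292.4370) + (0.0276 + 0.5·0.4953²)·7.1889] / (0.4953·√7.1889)
   = [0.717413 + 1.080212] / 1.328005 = 1.353629
d₂ = d₁ − σ√T = 1.353629 − 1.328005 = 0.025624
risk-neutral PD = N(−d₂) = N(-0.025624) = 0.489779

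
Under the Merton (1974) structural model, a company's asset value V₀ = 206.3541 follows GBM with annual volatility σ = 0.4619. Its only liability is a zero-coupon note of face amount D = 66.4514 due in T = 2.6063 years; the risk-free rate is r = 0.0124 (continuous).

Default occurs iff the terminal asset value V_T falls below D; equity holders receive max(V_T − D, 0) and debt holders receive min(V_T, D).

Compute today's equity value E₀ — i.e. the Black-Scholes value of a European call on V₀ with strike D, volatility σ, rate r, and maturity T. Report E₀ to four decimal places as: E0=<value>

d₁ = [ln(V₀/D) + (r + σ²/2)T] / (σ√T)
   = [ln(206.3541/66.4514) + (0.0124 + 0.5·0.4619²)·2.6063] / (0.4619·√2.6063)
   = [1.133123 + 0.310347] / 0.745693 = 1.935743
d₂ = d₁ − σ√T = 1.935743 − 0.745693 = 1.190049
N(d₁) = 0.973550,  N(d₂) = 0.882987,  e^(−rT) = 0.968199
E₀ = V₀·N(d₁) − D·e^(−rT)·N(d₂)
   = 206.3541·0.973550 − 66.4514·0.968199·0.882987 = 144.086396

E0=144.0864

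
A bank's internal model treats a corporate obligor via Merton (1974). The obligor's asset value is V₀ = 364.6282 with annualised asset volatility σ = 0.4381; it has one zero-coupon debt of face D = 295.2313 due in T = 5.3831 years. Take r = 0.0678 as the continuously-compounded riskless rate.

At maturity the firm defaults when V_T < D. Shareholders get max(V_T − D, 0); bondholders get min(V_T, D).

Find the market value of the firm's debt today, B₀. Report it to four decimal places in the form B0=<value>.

B0=158.7418

d₁ = [ln(V₀/D) + (r + σ²/2)T] / (σ√T)
   = [ln(364.6282/295.2313) + (0.0678 + 0.5·0.4381²)·5.3831] / (0.4381·√5.3831)
   = [0.211119 + 0.881568] / 1.016458 = 1.074994
d₂ = d₁ − σ√T = 1.074994 − 1.016458 = 0.058536
N(d₁) = 0.858811,  N(d₂) = 0.523339,  e^(−rT) = 0.694215
E₀ = V₀·N(d₁) − D·e^(−rT)·N(d₂)
   = 364.6282·0.858811 − 295.2313·0.694215·0.523339 = 205.886437
B₀ = V₀ − E₀ = 364.6282 − 205.886437 = 158.741763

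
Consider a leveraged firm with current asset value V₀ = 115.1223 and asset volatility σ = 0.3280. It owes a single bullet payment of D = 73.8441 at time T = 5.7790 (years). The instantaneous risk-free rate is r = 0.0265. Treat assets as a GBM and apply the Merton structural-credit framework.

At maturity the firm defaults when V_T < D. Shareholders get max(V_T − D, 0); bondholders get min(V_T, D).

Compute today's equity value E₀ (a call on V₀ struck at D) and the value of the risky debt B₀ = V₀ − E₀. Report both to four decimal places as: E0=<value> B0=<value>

E0=60.1021 B0=55.0202

d₁ = [ln(V₀/D) + (r + σ²/2)T] / (σ√T)
   = [ln(115.1223/73.8441) + (0.0265 + 0.5·0.3280²)·5.7790] / (0.3280·√5.7790)
   = [0.444039 + 0.464007] / 0.788497 = 1.151616
d₂ = d₁ − σ√T = 1.151616 − 0.788497 = 0.363119
N(d₁) = 0.875261,  N(d₂) = 0.641742,  e^(−rT) = 0.858007
E₀ = V₀·N(d₁) − D·e^(−rT)·N(d₂)
   = 115.1223·0.875261 − 73.8441·0.858007·0.641742 = 60.102059
B₀ = V₀ − E₀ = 115.1223 − 60.102059 = 55.020241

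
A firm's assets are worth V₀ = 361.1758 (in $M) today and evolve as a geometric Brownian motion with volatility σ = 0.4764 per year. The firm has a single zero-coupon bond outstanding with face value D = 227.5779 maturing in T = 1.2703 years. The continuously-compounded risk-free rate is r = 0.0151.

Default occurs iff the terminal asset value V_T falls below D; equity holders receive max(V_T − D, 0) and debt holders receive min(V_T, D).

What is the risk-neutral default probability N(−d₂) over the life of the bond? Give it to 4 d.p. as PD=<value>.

d₁ = [ln(V₀/D) + (r + σ²/2)T] / (σ√T)
   = [ln(361.1758/227.5779) + (0.0151 + 0.5·0.4764²)·1.2703] / (0.4764·√1.2703)
   = [0.461872 + 0.163333] / 0.536939 = 1.164388
d₂ = d₁ − σ√T = 1.164388 − 0.536939 = 0.627449
risk-neutral PD = N(−d₂) = N(-0.627449) = 0.265182

PD=0.2652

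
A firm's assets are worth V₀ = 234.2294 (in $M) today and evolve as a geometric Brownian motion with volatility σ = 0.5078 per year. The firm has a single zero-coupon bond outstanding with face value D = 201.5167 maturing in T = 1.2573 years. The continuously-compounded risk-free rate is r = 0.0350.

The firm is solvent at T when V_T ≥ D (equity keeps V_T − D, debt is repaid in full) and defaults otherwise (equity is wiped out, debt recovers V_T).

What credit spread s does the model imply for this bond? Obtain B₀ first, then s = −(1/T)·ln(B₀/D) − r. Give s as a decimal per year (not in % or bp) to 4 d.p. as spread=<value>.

spread=0.1337

d₁ = [ln(V₀/D) + (r + σ²/2)T] / (σ√T)
   = [ln(234.2294/201.5167) + (0.0350 + 0.5·0.5078²)·1.2573] / (0.5078·√1.2573)
   = [0.150429 + 0.206110] / 0.569393 = 0.626173
d₂ = d₁ − σ√T = 0.626173 − 0.569393 = 0.056780
N(d₁) = 0.734399,  N(d₂) = 0.522640,  e^(−rT) = 0.956949
E₀ = V₀·N(d₁) − D·e^(−rT)·N(d₂)
   = 234.2294·0.734399 − 201.5167·0.956949·0.522640 = 71.231450
B₀ = V₀ − E₀ = 234.2294 − 71.231450 = 162.997950
spread = −(1/T)·ln(B₀/D) − r = −(1/1.2573)·ln(162.997950/201.5167) − 0.0350 = 0.13372237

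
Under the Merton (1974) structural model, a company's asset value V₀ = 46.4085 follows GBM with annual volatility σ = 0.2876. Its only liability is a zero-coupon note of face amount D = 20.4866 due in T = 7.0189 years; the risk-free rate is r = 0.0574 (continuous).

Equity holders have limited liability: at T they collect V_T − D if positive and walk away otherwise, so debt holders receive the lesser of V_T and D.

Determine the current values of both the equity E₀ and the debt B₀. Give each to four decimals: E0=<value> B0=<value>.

d₁ = [ln(V₀/D) + (r + σ²/2)T] / (σ√T)
   = [ln(46.4085/20.4866) + (0.0574 + 0.5·0.2876²)·7.0189] / (0.2876·√7.0189)
   = [0.817712 + 0.693165] / 0.761945 = 1.982921
d₂ = d₁ − σ√T = 1.982921 − 0.761945 = 1.220977
N(d₁) = 0.976312,  N(d₂) = 0.888953,  e^(−rT) = 0.668389
E₀ = V₀·N(d₁) − D·e^(−rT)·N(d₂)
   = 46.4085·0.976312 − 20.4866·0.668389·0.888953 = 33.136726
B₀ = V₀ − E₀ = 46.4085 − 33.136726 = 13.271774

E0=33.1367 B0=13.2718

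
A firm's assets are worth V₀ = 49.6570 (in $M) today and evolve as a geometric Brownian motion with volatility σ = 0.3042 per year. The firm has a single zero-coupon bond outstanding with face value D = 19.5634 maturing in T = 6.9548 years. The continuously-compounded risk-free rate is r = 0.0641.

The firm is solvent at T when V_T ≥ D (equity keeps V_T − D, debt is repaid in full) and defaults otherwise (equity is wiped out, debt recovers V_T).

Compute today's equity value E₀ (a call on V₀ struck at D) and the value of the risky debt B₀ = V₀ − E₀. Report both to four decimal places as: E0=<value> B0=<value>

E0=37.4609 B0=12.1961

d₁ = [ln(V₀/D) + (r + σ²/2)T] / (σ√T)
   = [ln(49.6570/19.5634) + (0.0641 + 0.5·0.3042²)·6.9548] / (0.3042·√6.9548)
   = [0.931479 + 0.767593] / 0.802235 = 2.117923
d₂ = d₁ − σ√T = 2.117923 − 0.802235 = 1.315688
N(d₁) = 0.982909,  N(d₂) = 0.905861,  e^(−rT) = 0.640310
E₀ = V₀·N(d₁) − D·e^(−rT)·N(d₂)
   = 49.6570·0.982909 − 19.5634·0.640310·0.905861 = 37.460930
B₀ = V₀ − E₀ = 49.6570 − 37.460930 = 12.196070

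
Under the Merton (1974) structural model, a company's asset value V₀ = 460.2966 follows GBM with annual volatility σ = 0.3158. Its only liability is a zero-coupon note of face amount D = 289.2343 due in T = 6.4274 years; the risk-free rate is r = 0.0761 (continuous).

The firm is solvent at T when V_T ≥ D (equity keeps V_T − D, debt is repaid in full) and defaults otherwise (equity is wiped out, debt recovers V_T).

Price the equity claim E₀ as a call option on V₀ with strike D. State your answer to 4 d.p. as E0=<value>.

d₁ = [ln(V₀/D) + (r + σ²/2)T] / (σ√T)
   = [ln(460.2966/289.2343) + (0.0761 + 0.5·0.3158²)·6.4274] / (0.3158·√6.4274)
   = [0.464634 + 0.809626] / 0.800626 = 1.591580
d₂ = d₁ − σ√T = 1.591580 − 0.800626 = 0.790953
N(d₁) = 0.944260,  N(d₂) = 0.785514,  e^(−rT) = 0.613163
E₀ = V₀·N(d₁) − D·e^(−rT)·N(d₂)
   = 460.2966·0.944260 − 289.2343·0.613163·0.785514 = 295.330715

E0=295.3307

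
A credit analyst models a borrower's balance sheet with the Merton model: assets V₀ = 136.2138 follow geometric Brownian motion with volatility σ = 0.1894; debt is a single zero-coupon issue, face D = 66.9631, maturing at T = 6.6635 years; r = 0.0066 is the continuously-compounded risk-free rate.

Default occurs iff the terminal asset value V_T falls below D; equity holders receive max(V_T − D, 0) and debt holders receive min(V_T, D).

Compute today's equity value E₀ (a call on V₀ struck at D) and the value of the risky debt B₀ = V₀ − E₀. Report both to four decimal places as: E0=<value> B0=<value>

E0=73.3204 B0=62.8934

d₁ = [ln(V₀/D) + (r + σ²/2)T] / (σ√T)
   = [ln(136.2138/66.9631) + (0.0066 + 0.5·0.1894²)·6.6635] / (0.1894·√6.6635)
   = [0.710084 + 0.163497] / 0.488913 = 1.786783
d₂ = d₁ − σ√T = 1.786783 − 0.488913 = 1.297871
N(d₁) = 0.963014,  N(d₂) = 0.902834,  e^(−rT) = 0.956974
E₀ = V₀·N(d₁) − D·e^(−rT)·N(d₂)
   = 136.2138·0.963014 − 66.9631·0.956974·0.902834 = 73.320396
B₀ = V₀ − E₀ = 136.2138 − 73.320396 = 62.893404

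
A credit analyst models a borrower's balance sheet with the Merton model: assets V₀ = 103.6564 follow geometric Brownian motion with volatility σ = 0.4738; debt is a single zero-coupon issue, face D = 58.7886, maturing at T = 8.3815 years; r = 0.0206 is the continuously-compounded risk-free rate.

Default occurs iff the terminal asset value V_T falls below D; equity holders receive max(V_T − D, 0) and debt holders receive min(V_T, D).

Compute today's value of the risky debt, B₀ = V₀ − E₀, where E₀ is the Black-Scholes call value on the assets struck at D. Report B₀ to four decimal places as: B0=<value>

B0=33.2807

d₁ = [ln(V₀/D) + (r + σ²/2)T] / (σ√T)
   = [ln(103.6564/58.7886) + (0.0206 + 0.5·0.4738²)·8.3815] / (0.4738·√8.3815)
   = [0.567134 + 1.113425] / 1.371690 = 1.225174
d₂ = d₁ − σ√T = 1.225174 − 1.371690 = -0.146516
N(d₁) = 0.889745,  N(d₂) = 0.441757,  e^(−rT) = 0.841425
E₀ = V₀·N(d₁) − D·e^(−rT)·N(d₂)
   = 103.6564·0.889745 − 58.7886·0.841425·0.441757 = 70.375749
B₀ = V₀ − E₀ = 103.6564 − 70.375749 = 33.280651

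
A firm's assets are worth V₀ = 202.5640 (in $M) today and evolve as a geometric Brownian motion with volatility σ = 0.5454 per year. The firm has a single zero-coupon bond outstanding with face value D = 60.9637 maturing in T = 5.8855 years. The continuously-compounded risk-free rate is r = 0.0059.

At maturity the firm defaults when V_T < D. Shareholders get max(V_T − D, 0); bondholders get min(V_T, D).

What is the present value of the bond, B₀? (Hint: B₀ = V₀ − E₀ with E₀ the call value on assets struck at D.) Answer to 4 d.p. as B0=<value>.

d₁ = [ln(V₀/D) + (r + σ²/2)T] / (σ√T)
   = [ln(202.5640/60.9637) + (0.0059 + 0.5·0.5454²)·5.8855] / (0.5454·√5.8855)
   = [1.200777 + 0.910078] / 1.323143 = 1.595334
d₂ = d₁ − σ√T = 1.595334 − 1.323143 = 0.272191
N(d₁) = 0.944681,  N(d₂) = 0.607262,  e^(−rT) = 0.965872
E₀ = V₀·N(d₁) − D·e^(−rT)·N(d₂)
   = 202.5640·0.944681 − 60.9637·0.965872·0.607262 = 155.600913
B₀ = V₀ − E₀ = 202.5640 − 155.600913 = 46.963087

B0=46.9631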